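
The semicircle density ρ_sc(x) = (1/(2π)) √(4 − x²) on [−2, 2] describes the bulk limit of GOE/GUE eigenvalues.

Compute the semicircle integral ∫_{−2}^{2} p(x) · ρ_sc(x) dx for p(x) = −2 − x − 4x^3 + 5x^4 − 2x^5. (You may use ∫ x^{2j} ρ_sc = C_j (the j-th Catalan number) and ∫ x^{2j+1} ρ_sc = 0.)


Write p(x) = Σ a_i x^i, split into monomials and integrate each against ρ_sc separately.
Using ∫ x^{2j} ρ_sc = C_j = (1/(j+1)) C(2j, j) (Catalan numbers) and ∫ x^{2j+1} ρ_sc = 0 (odd monomials vanish by symmetry):
  i = 0 (even): a_0 · C_{0} = -2 · 1 = -2
  i = 1 (odd): ∫ x^1 ρ_sc = 0 (vanishes)
  i = 3 (odd): ∫ x^3 ρ_sc = 0 (vanishes)
  i = 4 (even): a_4 · C_{2} = 5 · 2 = 10
  i = 5 (odd): ∫ x^5 ρ_sc = 0 (vanishes)

Summing the contributions: ∫_{−2}^{2} p(x) ρ_sc(x) dx = (-2) + 10 = 8.


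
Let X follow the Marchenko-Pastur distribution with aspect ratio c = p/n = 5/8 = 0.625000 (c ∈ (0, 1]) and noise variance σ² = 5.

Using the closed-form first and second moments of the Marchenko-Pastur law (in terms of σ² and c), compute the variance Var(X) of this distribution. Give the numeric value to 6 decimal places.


Recall the MP moments m_1 = E[X] = σ² and m_2 = E[X²] = σ⁴ (1 + c).
m_1 = E[X] = σ² = 5, so m_1² = 25.
m_2 = E[X²] = σ⁴ (1 + c) = 25 · (1 + 0.625000) = 25 · 1.625000 = 40.625000.
(Note m_2 − m_1² simplifies to c · σ⁴ = 0.625000 · 25.)

Var(X) = m_2 − m_1² = 40.625000 − 25 = 15.625000.


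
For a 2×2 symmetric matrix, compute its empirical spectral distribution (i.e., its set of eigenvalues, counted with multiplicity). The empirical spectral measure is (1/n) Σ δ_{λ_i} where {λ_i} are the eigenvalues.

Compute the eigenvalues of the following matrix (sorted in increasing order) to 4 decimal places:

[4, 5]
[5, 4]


Since M is real symmetric, both eigenvalues are real; they are the roots of det(λI − M) = λ² − (tr M) λ + det M.
tr M = 4 + 4 = 8.
det M = 4·4 − 5² = 16 − 25 = -9.
Characteristic polynomial: λ² − 8λ − 9 = 0.
Discriminant Δ = (tr M)² − 4·det M = 64 − (-36) = 100; √Δ = 10.000000.
λ = (tr M ± √Δ)/2 = (8 ± 10.000000)/2, giving (tr M − √Δ)/2 = -1.0000 and (tr M + √Δ)/2 = 9.0000.

Eigenvalues sorted in increasing order: [-1.0000, 9.0000].


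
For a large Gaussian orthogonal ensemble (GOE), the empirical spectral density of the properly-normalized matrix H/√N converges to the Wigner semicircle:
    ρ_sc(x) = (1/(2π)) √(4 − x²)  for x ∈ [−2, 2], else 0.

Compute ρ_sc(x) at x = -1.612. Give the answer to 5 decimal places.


ρ_sc(x) = (1/(2π)) √(4 − x²). With x = -1.612:
  4 − x² = 4 − (-1.612)² = 4 − 2.598544 = 1.401456.
  √(4 − x²) = 1.183831.
  1/(2π) = 0.159155.
  ρ_sc(-1.612) = 0.159155 · 1.183831 = 0.188413.

Rounded to 5 decimal places: ρ_sc(-1.612) ≈ 0.18841.


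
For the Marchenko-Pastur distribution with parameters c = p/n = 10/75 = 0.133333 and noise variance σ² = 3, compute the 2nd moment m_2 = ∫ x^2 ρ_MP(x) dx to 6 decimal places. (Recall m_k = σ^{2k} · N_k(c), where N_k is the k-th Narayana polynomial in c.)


E[X²] = σ⁴ (1 + c) (second MP moment). With σ² = 3 (so σ⁴ = 9) and c = 10/75 = 0.133333: E[X²] = 9 · (1 + 0.133333) = 9 · 1.133333.

So E[X^2] = 10.200000.


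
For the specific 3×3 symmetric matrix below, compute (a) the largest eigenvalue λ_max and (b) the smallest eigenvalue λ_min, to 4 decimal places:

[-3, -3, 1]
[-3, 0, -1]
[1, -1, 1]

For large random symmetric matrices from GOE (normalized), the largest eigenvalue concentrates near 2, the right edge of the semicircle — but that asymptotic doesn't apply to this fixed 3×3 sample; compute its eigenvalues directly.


Since M is real symmetric, all three eigenvalues are real; they are the roots of det(λI − M) = λ³ − (tr M) λ² + s λ − det M, where s is the sum of the principal 2×2 minors.
tr M = -3 + 0 + 1 = -2.
s = ((-3)·0 − (-3)²) + ((-3)·1 − 1²) + (0·1 − (-1)²) = -9 + (-4) + (-1) = -14.
det M (expand along row 1) = (-3)·(-1) − (-3)·(-2) + 1·3 = 0.
Characteristic polynomial: λ³ + 2λ² − 14λ = 0.
Substitute λ = y + (tr M)/3 = y − 0.666667 to remove the quadratic term: y³ + p·y + q = 0 with p = s − (tr M)²/3 = -15.333333 and q = −2(tr M)³/27 + (tr M)·s/3 − det M = 9.925926.
Three real roots ⇒ use the trigonometric (Viète) form: r = 2√(−p/3) = 4.521553, φ = arccos(3q/(p·r)) = arccos(-0.429505) = 2.014741 rad.
y_k = r·cos(φ/3 − 2πk/3) for k = 0, 1, 2 gives y = 3.539650, 0.666667, -4.206317.
λ_k = y_k − 0.666667 gives λ = 2.8730, 0.0000, -4.8730 (check: the sum is -2.0000 = tr M).

Hence λ_max = 2.8730 and λ_min = -4.8730.


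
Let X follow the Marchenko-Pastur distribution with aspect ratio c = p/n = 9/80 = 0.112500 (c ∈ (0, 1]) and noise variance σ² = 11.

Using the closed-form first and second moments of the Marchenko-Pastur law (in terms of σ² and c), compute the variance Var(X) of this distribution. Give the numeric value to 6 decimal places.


Recall the MP moments m_1 = E[X] = σ² and m_2 = E[X²] = σ⁴ (1 + c).
m_1 = E[X] = σ² = 11, so m_1² = 121.
m_2 = E[X²] = σ⁴ (1 + c) = 121 · (1 + 0.112500) = 121 · 1.112500 = 134.612500.
(Note m_2 − m_1² simplifies to c · σ⁴ = 0.112500 · 121.)

Var(X) = m_2 − m_1² = 134.612500 − 121 = 13.612500.


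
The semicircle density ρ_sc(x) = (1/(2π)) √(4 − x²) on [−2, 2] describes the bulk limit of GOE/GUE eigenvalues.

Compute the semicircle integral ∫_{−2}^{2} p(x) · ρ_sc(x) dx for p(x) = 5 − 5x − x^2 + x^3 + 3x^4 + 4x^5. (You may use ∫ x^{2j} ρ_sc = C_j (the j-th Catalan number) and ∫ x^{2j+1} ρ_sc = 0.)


Write p(x) = Σ a_i x^i, split into monomials and integrate each against ρ_sc separately.
Using ∫ x^{2j} ρ_sc = C_j = (1/(j+1)) C(2j, j) (Catalan numbers) and ∫ x^{2j+1} ρ_sc = 0 (odd monomials vanish by symmetry):
  i = 0 (even): a_0 · C_{0} = 5 · 1 = 5
  i = 1 (odd): ∫ x^1 ρ_sc = 0 (vanishes)
  i = 2 (even): a_2 · C_{1} = -1 · 1 = -1
  i = 3 (odd): ∫ x^3 ρ_sc = 0 (vanishes)
  i = 4 (even): a_4 · C_{2} = 3 · 2 = 6
  i = 5 (odd): ∫ x^5 ρ_sc = 0 (vanishes)

Summing the contributions: ∫_{−2}^{2} p(x) ρ_sc(x) dx = 5 + (-1) + 6 = 10.


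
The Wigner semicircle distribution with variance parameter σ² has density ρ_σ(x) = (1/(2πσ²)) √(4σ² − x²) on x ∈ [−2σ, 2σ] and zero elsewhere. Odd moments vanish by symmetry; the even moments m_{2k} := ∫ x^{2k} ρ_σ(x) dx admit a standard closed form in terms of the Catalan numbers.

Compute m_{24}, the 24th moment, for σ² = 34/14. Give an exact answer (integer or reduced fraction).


By the scaled semicircle moment identity, m_{2k} = σ^{2k} · C_k with k = 12.
C_12 = (1/(k+1)) · C(2k, k) = (1/13) · C(24, 12) = (1/13) · 2704156 = 208012.
σ^{2k} = (σ²)^k = (34/14)^12 = 582622237229761/13841287201.

Therefore m_{24} = σ^{24} · C_12 = (582622237229761/13841287201) · 208012 = 17313202401519577876/1977326743.


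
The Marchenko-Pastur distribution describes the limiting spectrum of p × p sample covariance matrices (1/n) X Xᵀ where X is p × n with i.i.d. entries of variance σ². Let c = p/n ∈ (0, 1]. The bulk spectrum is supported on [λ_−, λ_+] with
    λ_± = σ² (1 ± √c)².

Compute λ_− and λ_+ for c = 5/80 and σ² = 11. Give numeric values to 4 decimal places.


c = 5/80 = 0.062500; √c = 0.250000.
λ_− = σ² (1 − √c)² = 11 · (1 − 0.250000)² = 11 · (0.750000)² = 6.187500.
λ_+ = σ² (1 + √c)² = 11 · (1 + 0.250000)² = 11 · (1.250000)² = 17.187500.

Rounded to 4 decimal places: λ_− ≈ 6.1875, λ_+ ≈ 17.1875.


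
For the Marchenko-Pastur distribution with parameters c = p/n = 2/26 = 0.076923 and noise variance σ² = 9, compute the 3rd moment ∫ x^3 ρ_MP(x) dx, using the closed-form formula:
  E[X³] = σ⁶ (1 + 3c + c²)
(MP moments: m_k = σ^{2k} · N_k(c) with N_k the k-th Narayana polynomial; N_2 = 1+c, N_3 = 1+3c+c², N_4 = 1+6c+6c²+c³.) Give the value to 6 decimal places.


E[X³] = σ⁶ (1 + 3c + c²) (third MP moment). With σ² = 9 (so σ⁶ = 729) and c = 2/26 = 0.076923: E[X³] = 729 · (1 + 3·0.076923 + (0.076923)²) = 729 · 1.236686.

So E[X^3] = 901.544379.


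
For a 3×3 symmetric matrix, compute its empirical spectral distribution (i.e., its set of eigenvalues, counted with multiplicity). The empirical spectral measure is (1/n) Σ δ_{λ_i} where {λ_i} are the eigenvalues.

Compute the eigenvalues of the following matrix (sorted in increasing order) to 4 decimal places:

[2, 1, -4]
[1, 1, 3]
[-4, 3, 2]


Since M is real symmetric, all three eigenvalues are real; they are the roots of det(λI − M) = λ³ − (tr M) λ² + s λ − det M, where s is the sum of the principal 2×2 minors.
tr M = 2 + 1 + 2 = 5.
s = (2·1 − 1²) + (2·2 − (-4)²) + (1·2 − 3²) = 1 + (-12) + (-7) = -18.
det M (expand along row 1) = 2·(-7) − 1·14 + (-4)·7 = -56.
Characteristic polynomial: λ³ − 5λ² − 18λ + 56 = 0.
Substitute λ = y + (tr M)/3 = y + 1.666667 to remove the quadratic term: y³ + p·y + q = 0 with p = s − (tr M)²/3 = -26.333333 and q = −2(tr M)³/27 + (tr M)·s/3 − det M = 16.740741.
Three real roots ⇒ use the trigonometric (Viète) form: r = 2√(−p/3) = 5.925463, φ = arccos(3q/(p·r)) = arccos(-0.321861) = 1.898490 rad.
y_k = r·cos(φ/3 − 2πk/3) for k = 0, 1, 2 gives y = 4.778038, 0.645960, -5.423998.
λ_k = y_k + 1.666667 gives λ = 6.4447, 2.3126, -3.7573 (check: the sum is 5.0000 = tr M).

Eigenvalues sorted in increasing order: [-3.7573, 2.3126, 6.4447].


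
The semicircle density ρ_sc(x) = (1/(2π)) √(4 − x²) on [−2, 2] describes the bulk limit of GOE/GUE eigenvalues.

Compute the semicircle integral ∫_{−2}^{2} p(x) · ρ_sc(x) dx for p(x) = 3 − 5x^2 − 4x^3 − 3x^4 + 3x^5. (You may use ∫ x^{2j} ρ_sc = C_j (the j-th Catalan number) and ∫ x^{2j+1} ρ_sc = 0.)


Write p(x) = Σ a_i x^i, split into monomials and integrate each against ρ_sc separately.
Using ∫ x^{2j} ρ_sc = C_j = (1/(j+1)) C(2j, j) (Catalan numbers) and ∫ x^{2j+1} ρ_sc = 0 (odd monomials vanish by symmetry):
  i = 0 (even): a_0 · C_{0} = 3 · 1 = 3
  i = 2 (even): a_2 · C_{1} = -5 · 1 = -5
  i = 3 (odd): ∫ x^3 ρ_sc = 0 (vanishes)
  i = 4 (even): a_4 · C_{2} = -3 · 2 = -6
  i = 5 (odd): ∫ x^5 ρ_sc = 0 (vanishes)

Summing the contributions: ∫_{−2}^{2} p(x) ρ_sc(x) dx = 3 + (-5) + (-6) = -8.


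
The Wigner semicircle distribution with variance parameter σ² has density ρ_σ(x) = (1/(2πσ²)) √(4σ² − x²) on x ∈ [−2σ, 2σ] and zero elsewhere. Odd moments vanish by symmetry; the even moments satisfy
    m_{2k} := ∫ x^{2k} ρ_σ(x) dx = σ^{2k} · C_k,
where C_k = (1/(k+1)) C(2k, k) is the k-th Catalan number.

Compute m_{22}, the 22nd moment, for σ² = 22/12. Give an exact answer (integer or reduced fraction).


By the scaled semicircle moment identity, m_{2k} = σ^{2k} · C_k with k = 11.
C_11 = (1/(k+1)) · C(2k, k) = (1/12) · C(22, 11) = (1/12) · 705432 = 58786.
σ^{2k} = (σ²)^k = (22/12)^11 = 285311670611/362797056.

Therefore m_{22} = σ^{22} · C_11 = (285311670611/362797056) · 58786 = 8386165934269123/181398528.


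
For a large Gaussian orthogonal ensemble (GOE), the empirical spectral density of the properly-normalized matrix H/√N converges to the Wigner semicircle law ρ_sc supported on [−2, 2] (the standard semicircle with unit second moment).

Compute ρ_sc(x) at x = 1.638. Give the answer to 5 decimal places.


ρ_sc(x) = (1/(2π)) √(4 − x²). With x = 1.638:
  4 − x² = 4 − (1.638)² = 4 − 2.683044 = 1.316956.
  √(4 − x²) = 1.147587.
  1/(2π) = 0.159155.
  ρ_sc(1.638) = 0.159155 · 1.147587 = 0.182644.

Rounded to 5 decimal places: ρ_sc(1.638) ≈ 0.18264.


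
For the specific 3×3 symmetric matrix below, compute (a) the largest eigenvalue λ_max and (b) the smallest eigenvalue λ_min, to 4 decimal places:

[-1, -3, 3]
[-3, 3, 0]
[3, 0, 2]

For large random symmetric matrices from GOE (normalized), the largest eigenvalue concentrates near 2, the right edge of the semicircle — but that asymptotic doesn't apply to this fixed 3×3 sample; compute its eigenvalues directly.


Since M is real symmetric, all three eigenvalues are real; they are the roots of det(λI − M) = λ³ − (tr M) λ² + s λ − det M, where s is the sum of the principal 2×2 minors.
tr M = -1 + 3 + 2 = 4.
s = ((-1)·3 − (-3)²) + ((-1)·2 − 3²) + (3·2 − 0²) = -12 + (-11) + 6 = -17.
det M (expand along row 1) = (-1)·6 − (-3)·(-6) + 3·(-9) = -51.
Characteristic polynomial: λ³ − 4λ² − 17λ + 51 = 0.
Substitute λ = y + (tr M)/3 = y + 1.333333 to remove the quadratic term: y³ + p·y + q = 0 with p = s − (tr M)²/3 = -22.333333 and q = −2(tr M)³/27 + (tr M)·s/3 − det M = 23.592593.
Three real roots ⇒ use the trigonometric (Viète) form: r = 2√(−p/3) = 5.456902, φ = arccos(3q/(p·r)) = arccos(-0.580761) = 2.190459 rad.
y_k = r·cos(φ/3 − 2πk/3) for k = 0, 1, 2 gives y = 4.065787, 1.119149, -5.184935.
λ_k = y_k + 1.333333 gives λ = 5.3991, 2.4525, -3.8516 (check: the sum is 4.0000 = tr M).

Hence λ_max = 5.3991 and λ_min = -3.8516.


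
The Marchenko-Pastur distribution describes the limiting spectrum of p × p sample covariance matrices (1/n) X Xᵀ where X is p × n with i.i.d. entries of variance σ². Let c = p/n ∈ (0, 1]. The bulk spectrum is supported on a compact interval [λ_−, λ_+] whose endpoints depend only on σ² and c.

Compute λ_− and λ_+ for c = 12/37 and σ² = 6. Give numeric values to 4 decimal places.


c = 12/37 = 0.324324; √c = 0.569495.
λ_− = σ² (1 − √c)² = 6 · (1 − 0.569495)² = 6 · (0.430505)² = 1.112008.
λ_+ = σ² (1 + √c)² = 6 · (1 + 0.569495)² = 6 · (1.569495)² = 14.779884.

Rounded to 4 decimal places: λ_− ≈ 1.1120, λ_+ ≈ 14.7799.


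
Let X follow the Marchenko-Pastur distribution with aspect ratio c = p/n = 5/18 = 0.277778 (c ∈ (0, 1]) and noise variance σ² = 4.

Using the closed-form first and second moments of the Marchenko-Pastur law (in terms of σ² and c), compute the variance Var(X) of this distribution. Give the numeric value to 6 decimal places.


Recall the MP moments m_1 = E[X] = σ² and m_2 = E[X²] = σ⁴ (1 + c).
m_1 = E[X] = σ² = 4, so m_1² = 16.
m_2 = E[X²] = σ⁴ (1 + c) = 16 · (1 + 0.277778) = 16 · 1.277778 = 20.444444.
(Note m_2 − m_1² simplifies to c · σ⁴ = 0.277778 · 16.)

Var(X) = m_2 − m_1² = 20.444444 − 16 = 4.444444.


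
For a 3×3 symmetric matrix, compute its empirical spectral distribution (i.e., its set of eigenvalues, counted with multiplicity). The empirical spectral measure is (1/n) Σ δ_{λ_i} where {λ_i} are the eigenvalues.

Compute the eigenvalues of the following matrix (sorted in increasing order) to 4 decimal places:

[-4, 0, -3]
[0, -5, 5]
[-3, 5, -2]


Since M is real symmetric, all three eigenvalues are real; they are the roots of det(λI − M) = λ³ − (tr M) λ² + s λ − det M, where s is the sum of the principal 2×2 minors.
tr M = -4 + (-5) + (-2) = -11.
s = ((-4)·(-5) − 0²) + ((-4)·(-2) − (-3)²) + ((-5)·(-2) − 5²) = 20 + (-1) + (-15) = 4.
det M (expand along row 1) = (-4)·(-15) − 0·15 + (-3)·(-15) = 105.
Characteristic polynomial: λ³ + 11λ² + 4λ − 105 = 0.
Substitute λ = y + (tr M)/3 = y − 3.666667 to remove the quadratic term: y³ + p·y + q = 0 with p = s − (tr M)²/3 = -36.333333 and q = −2(tr M)³/27 + (tr M)·s/3 − det M = -21.074074.
Three real roots ⇒ use the trigonometric (Viète) form: r = 2√(−p/3) = 6.960204, φ = arccos(3q/(p·r)) = arccos(0.250001) = 1.318115 rad.
y_k = r·cos(φ/3 − 2πk/3) for k = 0, 1, 2 gives y = 6.299118, -0.585546, -5.713572.
λ_k = y_k − 3.666667 gives λ = 2.6325, -4.2522, -9.3802 (check: the sum is -11.0000 = tr M).

Eigenvalues sorted in increasing order: [-9.3802, -4.2522, 2.6325].


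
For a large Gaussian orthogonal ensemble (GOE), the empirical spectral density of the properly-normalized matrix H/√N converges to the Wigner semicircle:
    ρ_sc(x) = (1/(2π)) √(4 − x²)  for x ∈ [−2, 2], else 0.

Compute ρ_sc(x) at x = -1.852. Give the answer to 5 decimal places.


ρ_sc(x) = (1/(2π)) √(4 − x²). With x = -1.852:
  4 − x² = 4 − (-1.852)² = 4 − 3.429904 = 0.570096.
  √(4 − x²) = 0.755047.
  1/(2π) = 0.159155.
  ρ_sc(-1.852) = 0.159155 · 0.755047 = 0.120169.

Rounded to 5 decimal places: ρ_sc(-1.852) ≈ 0.12017.


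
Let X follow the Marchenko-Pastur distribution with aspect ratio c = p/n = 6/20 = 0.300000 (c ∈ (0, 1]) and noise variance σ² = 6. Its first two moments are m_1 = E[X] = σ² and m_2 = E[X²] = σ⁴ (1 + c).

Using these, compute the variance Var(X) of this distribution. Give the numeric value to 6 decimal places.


m_1 = E[X] = σ² = 6, so m_1² = 36.
m_2 = E[X²] = σ⁴ (1 + c) = 36 · (1 + 0.300000) = 36 · 1.300000 = 46.800000.
(Note m_2 − m_1² simplifies to c · σ⁴ = 0.300000 · 36.)

Var(X) = m_2 − m_1² = 46.800000 − 36 = 10.800000.


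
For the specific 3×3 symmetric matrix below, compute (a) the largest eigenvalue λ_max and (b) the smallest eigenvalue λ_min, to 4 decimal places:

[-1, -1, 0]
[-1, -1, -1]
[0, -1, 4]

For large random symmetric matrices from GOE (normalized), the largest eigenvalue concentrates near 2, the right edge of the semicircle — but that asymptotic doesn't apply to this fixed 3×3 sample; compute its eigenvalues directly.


Since M is real symmetric, all three eigenvalues are real; they are the roots of det(λI − M) = λ³ − (tr M) λ² + s λ − det M, where s is the sum of the principal 2×2 minors.
tr M = -1 + (-1) + 4 = 2.
s = ((-1)·(-1) − (-1)²) + ((-1)·4 − 0²) + ((-1)·4 − (-1)²) = 0 + (-4) + (-5) = -9.
det M (expand along row 1) = (-1)·(-5) − (-1)·(-4) + 0·1 = 1.
Characteristic polynomial: λ³ − 2λ² − 9λ − 1 = 0.
Substitute λ = y + (tr M)/3 = y + 0.666667 to remove the quadratic term: y³ + p·y + q = 0 with p = s − (tr M)²/3 = -10.333333 and q = −2(tr M)³/27 + (tr M)·s/3 − det M = -7.592593.
Three real roots ⇒ use the trigonometric (Viète) form: r = 2√(−p/3) = 3.711843, φ = arccos(3q/(p·r)) = arccos(0.593856) = 0.934953 rad.
y_k = r·cos(φ/3 − 2πk/3) for k = 0, 1, 2 gives y = 3.533038, -0.780840, -2.752198.
λ_k = y_k + 0.666667 gives λ = 4.1997, -0.1142, -2.0855 (check: the sum is 2.0000 = tr M).

Hence λ_max = 4.1997 and λ_min = -2.0855.


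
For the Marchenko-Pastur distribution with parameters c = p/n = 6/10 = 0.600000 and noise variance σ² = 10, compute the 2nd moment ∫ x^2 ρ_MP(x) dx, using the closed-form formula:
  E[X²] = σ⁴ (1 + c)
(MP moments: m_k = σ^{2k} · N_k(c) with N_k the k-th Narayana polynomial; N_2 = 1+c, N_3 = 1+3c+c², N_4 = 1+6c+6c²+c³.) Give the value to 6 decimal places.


E[X²] = σ⁴ (1 + c) (second MP moment). With σ² = 10 (so σ⁴ = 100) and c = 6/10 = 0.600000: E[X²] = 100 · (1 + 0.600000) = 100 · 1.600000.

So E[X^2] = 160.000000.


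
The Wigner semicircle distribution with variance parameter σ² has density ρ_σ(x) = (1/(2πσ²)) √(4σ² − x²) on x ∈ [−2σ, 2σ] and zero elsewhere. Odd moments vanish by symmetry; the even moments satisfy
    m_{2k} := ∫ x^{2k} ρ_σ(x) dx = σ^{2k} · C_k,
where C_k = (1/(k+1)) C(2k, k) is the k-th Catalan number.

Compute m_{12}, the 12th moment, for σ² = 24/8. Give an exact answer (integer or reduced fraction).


By the scaled semicircle moment identity, m_{2k} = σ^{2k} · C_k with k = 6.
C_6 = (1/(k+1)) · C(2k, k) = (1/7) · C(12, 6) = (1/7) · 924 = 132.
σ^{2k} = (σ²)^k = (24/8)^6 = 729.

Therefore m_{12} = σ^{12} · C_6 = 729 · 132 = 96228.


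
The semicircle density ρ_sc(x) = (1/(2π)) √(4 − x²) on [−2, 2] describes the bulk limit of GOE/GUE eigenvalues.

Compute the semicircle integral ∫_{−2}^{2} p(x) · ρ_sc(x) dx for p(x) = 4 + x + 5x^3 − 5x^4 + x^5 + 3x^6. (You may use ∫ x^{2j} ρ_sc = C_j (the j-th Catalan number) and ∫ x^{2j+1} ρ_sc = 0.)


Write p(x) = Σ a_i x^i, split into monomials and integrate each against ρ_sc separately.
Using ∫ x^{2j} ρ_sc = C_j = (1/(j+1)) C(2j, j) (Catalan numbers) and ∫ x^{2j+1} ρ_sc = 0 (odd monomials vanish by symmetry):
  i = 0 (even): a_0 · C_{0} = 4 · 1 = 4
  i = 1 (odd): ∫ x^1 ρ_sc = 0 (vanishes)
  i = 3 (odd): ∫ x^3 ρ_sc = 0 (vanishes)
  i = 4 (even): a_4 · C_{2} = -5 · 2 = -10
  i = 5 (odd): ∫ x^5 ρ_sc = 0 (vanishes)
  i = 6 (even): a_6 · C_{3} = 3 · 5 = 15

Summing the contributions: ∫_{−2}^{2} p(x) ρ_sc(x) dx = 4 + (-10) + 15 = 9.


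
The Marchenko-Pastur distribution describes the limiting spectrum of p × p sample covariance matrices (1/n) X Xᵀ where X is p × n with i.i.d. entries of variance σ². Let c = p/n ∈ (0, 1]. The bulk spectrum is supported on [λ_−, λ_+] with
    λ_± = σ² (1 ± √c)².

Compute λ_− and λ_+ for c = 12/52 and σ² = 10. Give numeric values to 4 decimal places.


c = 12/52 = 0.230769; √c = 0.480384.
λ_− = σ² (1 − √c)² = 10 · (1 − 0.480384)² = 10 · (0.519616)² = 2.700003.
λ_+ = σ² (1 + √c)² = 10 · (1 + 0.480384)² = 10 · (1.480384)² = 21.915382.

Rounded to 4 decimal places: λ_− ≈ 2.7000, λ_+ ≈ 21.9154.


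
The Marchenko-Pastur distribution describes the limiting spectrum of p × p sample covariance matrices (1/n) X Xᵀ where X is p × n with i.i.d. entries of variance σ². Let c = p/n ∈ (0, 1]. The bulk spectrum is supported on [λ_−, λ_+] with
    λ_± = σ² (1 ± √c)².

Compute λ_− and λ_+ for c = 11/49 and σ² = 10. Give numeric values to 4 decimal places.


c = 11/49 = 0.224490; √c = 0.473804.
λ_− = σ² (1 − √c)² = 10 · (1 − 0.473804)² = 10 · (0.526196)² = 2.768827.
λ_+ = σ² (1 + √c)² = 10 · (1 + 0.473804)² = 10 · (1.473804)² = 21.720969.

Rounded to 4 decimal places: λ_− ≈ 2.7688, λ_+ ≈ 21.7210.


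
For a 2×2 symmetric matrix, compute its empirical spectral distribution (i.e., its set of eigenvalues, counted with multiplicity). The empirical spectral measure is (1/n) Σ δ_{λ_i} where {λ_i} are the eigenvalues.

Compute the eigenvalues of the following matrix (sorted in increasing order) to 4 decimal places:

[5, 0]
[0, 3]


Since M is real symmetric, both eigenvalues are real; they are the roots of det(λI − M) = λ² − (tr M) λ + det M.
tr M = 5 + 3 = 8.
det M = 5·3 − 0² = 15 − 0 = 15.
Characteristic polynomial: λ² − 8λ + 15 = 0.
Discriminant Δ = (tr M)² − 4·det M = 64 − 60 = 4; √Δ = 2.000000.
λ = (tr M ± √Δ)/2 = (8 ± 2.000000)/2, giving (tr M − √Δ)/2 = 3.0000 and (tr M + √Δ)/2 = 5.0000.

Eigenvalues sorted in increasing order: [3.0000, 5.0000].


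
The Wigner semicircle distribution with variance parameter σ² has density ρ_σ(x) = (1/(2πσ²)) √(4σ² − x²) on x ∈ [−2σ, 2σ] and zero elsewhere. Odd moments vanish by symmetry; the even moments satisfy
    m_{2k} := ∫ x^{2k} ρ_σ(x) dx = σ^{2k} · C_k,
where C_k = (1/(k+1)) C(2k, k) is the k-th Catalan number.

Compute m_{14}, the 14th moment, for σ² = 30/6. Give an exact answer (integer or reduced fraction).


By the scaled semicircle moment identity, m_{2k} = σ^{2k} · C_k with k = 7.
C_7 = (1/(k+1)) · C(2k, k) = (1/8) · C(14, 7) = (1/8) · 3432 = 429.
σ^{2k} = (σ²)^k = (30/6)^7 = 78125.

Therefore m_{14} = σ^{14} · C_7 = 78125 · 429 = 33515625.


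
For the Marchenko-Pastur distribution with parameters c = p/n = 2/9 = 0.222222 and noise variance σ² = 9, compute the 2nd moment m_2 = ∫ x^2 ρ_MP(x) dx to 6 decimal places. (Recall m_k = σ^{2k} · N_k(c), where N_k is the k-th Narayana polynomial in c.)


E[X²] = σ⁴ (1 + c) (second MP moment). With σ² = 9 (so σ⁴ = 81) and c = 2/9 = 0.222222: E[X²] = 81 · (1 + 0.222222) = 81 · 1.222222.

So E[X^2] = 99.000000.


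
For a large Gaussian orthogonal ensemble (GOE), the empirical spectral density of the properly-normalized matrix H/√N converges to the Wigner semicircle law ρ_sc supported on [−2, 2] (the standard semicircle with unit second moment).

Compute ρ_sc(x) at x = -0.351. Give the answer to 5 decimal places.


ρ_sc(x) = (1/(2π)) √(4 − x²). With x = -0.351:
  4 − x² = 4 − (-0.351)² = 4 − 0.123201 = 3.876799.
  √(4 − x²) = 1.968959.
  1/(2π) = 0.159155.
  ρ_sc(-0.351) = 0.159155 · 1.968959 = 0.313370.

Rounded to 5 decimal places: ρ_sc(-0.351) ≈ 0.31337.


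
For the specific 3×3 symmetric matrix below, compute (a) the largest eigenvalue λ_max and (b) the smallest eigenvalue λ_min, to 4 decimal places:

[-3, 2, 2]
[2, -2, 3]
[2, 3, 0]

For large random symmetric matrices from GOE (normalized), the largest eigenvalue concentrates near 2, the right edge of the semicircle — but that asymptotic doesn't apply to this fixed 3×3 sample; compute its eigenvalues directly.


Since M is real symmetric, all three eigenvalues are real; they are the roots of det(λI − M) = λ³ − (tr M) λ² + s λ − det M, where s is the sum of the principal 2×2 minors.
tr M = -3 + (-2) + 0 = -5.
s = ((-3)·(-2) − 2²) + ((-3)·0 − 2²) + ((-2)·0 − 3²) = 2 + (-4) + (-9) = -11.
det M (expand along row 1) = (-3)·(-9) − 2·(-6) + 2·10 = 59.
Characteristic polynomial: λ³ + 5λ² − 11λ − 59 = 0.
Substitute λ = y + (tr M)/3 = y − 1.666667 to remove the quadratic term: y³ + p·y + q = 0 with p = s − (tr M)²/3 = -19.333333 and q = −2(tr M)³/27 + (tr M)·s/3 − det M = -31.407407.
Three real roots ⇒ use the trigonometric (Viète) form: r = 2√(−p/3) = 5.077182, φ = arccos(3q/(p·r)) = arccos(0.959895) = 0.284168 rad.
y_k = r·cos(φ/3 − 2πk/3) for k = 0, 1, 2 gives y = 5.054422, -2.111341, -2.943081.
λ_k = y_k − 1.666667 gives λ = 3.3878, -3.7780, -4.6097 (check: the sum is -5.0000 = tr M).

Hence λ_max = 3.3878 and λ_min = -4.6097.


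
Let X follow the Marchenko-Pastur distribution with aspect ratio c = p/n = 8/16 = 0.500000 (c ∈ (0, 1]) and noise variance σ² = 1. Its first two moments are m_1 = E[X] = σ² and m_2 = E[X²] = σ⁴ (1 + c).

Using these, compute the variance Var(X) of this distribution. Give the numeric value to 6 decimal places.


m_1 = E[X] = σ² = 1, so m_1² = 1.
m_2 = E[X²] = σ⁴ (1 + c) = 1 · (1 + 0.500000) = 1 · 1.500000 = 1.500000.
(Note m_2 − m_1² simplifies to c · σ⁴ = 0.500000 · 1.)

Var(X) = m_2 − m_1² = 1.500000 − 1 = 0.500000.


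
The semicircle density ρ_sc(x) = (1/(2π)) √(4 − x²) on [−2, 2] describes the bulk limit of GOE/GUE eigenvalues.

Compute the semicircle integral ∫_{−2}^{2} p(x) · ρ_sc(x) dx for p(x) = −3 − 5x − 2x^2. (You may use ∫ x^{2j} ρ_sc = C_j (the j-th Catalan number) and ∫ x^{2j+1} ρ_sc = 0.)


Write p(x) = Σ a_i x^i, split into monomials and integrate each against ρ_sc separately.
Using ∫ x^{2j} ρ_sc = C_j = (1/(j+1)) C(2j, j) (Catalan numbers) and ∫ x^{2j+1} ρ_sc = 0 (odd monomials vanish by symmetry):
  i = 0 (even): a_0 · C_{0} = -3 · 1 = -3
  i = 1 (odd): ∫ x^1 ρ_sc = 0 (vanishes)
  i = 2 (even): a_2 · C_{1} = -2 · 1 = -2

Summing the contributions: ∫_{−2}^{2} p(x) ρ_sc(x) dx = (-3) + (-2) = -5.


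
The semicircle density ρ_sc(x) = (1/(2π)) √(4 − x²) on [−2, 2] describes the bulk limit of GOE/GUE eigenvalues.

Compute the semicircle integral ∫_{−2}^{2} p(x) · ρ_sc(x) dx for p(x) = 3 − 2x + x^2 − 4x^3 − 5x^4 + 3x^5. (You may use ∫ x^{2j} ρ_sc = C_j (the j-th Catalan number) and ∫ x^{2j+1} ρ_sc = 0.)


Write p(x) = Σ a_i x^i, split into monomials and integrate each against ρ_sc separately.
Using ∫ x^{2j} ρ_sc = C_j = (1/(j+1)) C(2j, j) (Catalan numbers) and ∫ x^{2j+1} ρ_sc = 0 (odd monomials vanish by symmetry):
  i = 0 (even): a_0 · C_{0} = 3 · 1 = 3
  i = 1 (odd): ∫ x^1 ρ_sc = 0 (vanishes)
  i = 2 (even): a_2 · C_{1} = 1 · 1 = 1
  i = 3 (odd): ∫ x^3 ρ_sc = 0 (vanishes)
  i = 4 (even): a_4 · C_{2} = -5 · 2 = -10
  i = 5 (odd): ∫ x^5 ρ_sc = 0 (vanishes)

Summing the contributions: ∫_{−2}^{2} p(x) ρ_sc(x) dx = 3 + 1 + (-10) = -6.


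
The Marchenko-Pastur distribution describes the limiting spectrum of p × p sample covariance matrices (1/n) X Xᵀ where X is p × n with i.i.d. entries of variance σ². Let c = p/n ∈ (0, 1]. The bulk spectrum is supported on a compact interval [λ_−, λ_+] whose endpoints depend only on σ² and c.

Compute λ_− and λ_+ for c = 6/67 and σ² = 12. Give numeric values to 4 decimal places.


c = 6/67 = 0.089552; √c = 0.299253.
λ_− = σ² (1 − √c)² = 12 · (1 − 0.299253)² = 12 · (0.700747)² = 5.892560.
λ_+ = σ² (1 + √c)² = 12 · (1 + 0.299253)² = 12 · (1.299253)² = 20.256694.

Rounded to 4 decimal places: λ_− ≈ 5.8926, λ_+ ≈ 20.2567.


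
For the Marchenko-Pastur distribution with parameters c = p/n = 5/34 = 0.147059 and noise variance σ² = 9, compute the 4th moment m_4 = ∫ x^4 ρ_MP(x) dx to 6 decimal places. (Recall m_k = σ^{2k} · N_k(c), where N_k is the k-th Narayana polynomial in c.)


E[X⁴] = σ⁸ (1 + 6c + 6c² + c³) (fourth MP moment). With σ² = 9 (so σ⁸ = 6561) and c = 5/34 = 0.147059: E[X⁴] = 6561 · (1 + 6·0.147059 + 6·(0.147059)² + (0.147059)³) = 6561 · 2.015291.

So E[X^4] = 13222.324674.


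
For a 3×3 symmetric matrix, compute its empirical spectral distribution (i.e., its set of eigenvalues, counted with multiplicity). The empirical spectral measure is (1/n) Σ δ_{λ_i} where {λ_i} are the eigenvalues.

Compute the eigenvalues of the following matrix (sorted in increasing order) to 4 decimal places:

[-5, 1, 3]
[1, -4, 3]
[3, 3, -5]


Since M is real symmetric, all three eigenvalues are real; they are the roots of det(λI − M) = λ³ − (tr M) λ² + s λ − det M, where s is the sum of the principal 2×2 minors.
tr M = -5 + (-4) + (-5) = -14.
s = ((-5)·(-4) − 1²) + ((-5)·(-5) − 3²) + ((-4)·(-5) − 3²) = 19 + 16 + 11 = 46.
det M (expand along row 1) = (-5)·11 − 1·(-14) + 3·15 = 4.
Characteristic polynomial: λ³ + 14λ² + 46λ − 4 = 0.
Substitute λ = y + (tr M)/3 = y − 4.666667 to remove the quadratic term: y³ + p·y + q = 0 with p = s − (tr M)²/3 = -19.333333 and q = −2(tr M)³/27 + (tr M)·s/3 − det M = -15.407407.
Three real roots ⇒ use the trigonometric (Viète) form: r = 2√(−p/3) = 5.077182, φ = arccos(3q/(p·r)) = arccos(0.470892) = 1.080495 rad.
y_k = r·cos(φ/3 − 2πk/3) for k = 0, 1, 2 gives y = 4.751424, -0.826095, -3.925329.
λ_k = y_k − 4.666667 gives λ = 0.0848, -5.4928, -8.5920 (check: the sum is -14.0000 = tr M).

Eigenvalues sorted in increasing order: [-8.5920, -5.4928, 0.0848].


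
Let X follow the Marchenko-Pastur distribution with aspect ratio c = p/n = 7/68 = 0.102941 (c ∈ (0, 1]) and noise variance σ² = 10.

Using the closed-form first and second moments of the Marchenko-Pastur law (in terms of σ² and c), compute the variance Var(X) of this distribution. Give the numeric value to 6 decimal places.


Recall the MP moments m_1 = E[X] = σ² and m_2 = E[X²] = σ⁴ (1 + c).
m_1 = E[X] = σ² = 10, so m_1² = 100.
m_2 = E[X²] = σ⁴ (1 + c) = 100 · (1 + 0.102941) = 100 · 1.102941 = 110.294118.
(Note m_2 − m_1² simplifies to c · σ⁴ = 0.102941 · 100.)

Var(X) = m_2 − m_1² = 110.294118 − 100 = 10.294118.


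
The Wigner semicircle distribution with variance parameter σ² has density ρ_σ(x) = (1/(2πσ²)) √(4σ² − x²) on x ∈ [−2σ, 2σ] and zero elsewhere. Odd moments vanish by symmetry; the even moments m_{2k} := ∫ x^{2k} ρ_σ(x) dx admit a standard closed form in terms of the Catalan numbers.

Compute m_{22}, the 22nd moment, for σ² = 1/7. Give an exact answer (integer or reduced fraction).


By the scaled semicircle moment identity, m_{2k} = σ^{2k} · C_k with k = 11.
C_11 = (1/(k+1)) · C(2k, k) = (1/12) · C(22, 11) = (1/12) · 705432 = 58786.
σ^{2k} = (σ²)^k = (1/7)^11 = 1/1977326743.

Therefore m_{22} = σ^{22} · C_11 = (1/1977326743) · 58786 = 8398/282475249.


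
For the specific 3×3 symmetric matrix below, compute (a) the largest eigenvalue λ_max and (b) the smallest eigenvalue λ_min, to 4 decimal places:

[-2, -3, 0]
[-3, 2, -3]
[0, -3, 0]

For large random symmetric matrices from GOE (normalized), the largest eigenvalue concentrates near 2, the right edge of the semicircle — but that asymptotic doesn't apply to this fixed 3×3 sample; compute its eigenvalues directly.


Since M is real symmetric, all three eigenvalues are real; they are the roots of det(λI − M) = λ³ − (tr M) λ² + s λ − det M, where s is the sum of the principal 2×2 minors.
tr M = -2 + 2 + 0 = 0.
s = ((-2)·2 − (-3)²) + ((-2)·0 − 0²) + (2·0 − (-3)²) = -13 + 0 + (-9) = -22.
det M (expand along row 1) = (-2)·(-9) − (-3)·0 + 0·9 = 18.
Characteristic polynomial: λ³ − 22λ − 18 = 0.
Substitute λ = y + (tr M)/3 = y + 0.000000 to remove the quadratic term: y³ + p·y + q = 0 with p = s − (tr M)²/3 = -22.000000 and q = −2(tr M)³/27 + (tr M)·s/3 − det M = -18.000000.
Three real roots ⇒ use the trigonometric (Viète) form: r = 2√(−p/3) = 5.416026, φ = arccos(3q/(p·r)) = arccos(0.453200) = 1.100444 rad.
y_k = r·cos(φ/3 − 2πk/3) for k = 0, 1, 2 gives y = 5.055722, -0.845672, -4.210049.
λ_k = y_k + 0.000000 gives λ = 5.0557, -0.8457, -4.2100 (check: the sum is 0.0000 = tr M).

Hence λ_max = 5.0557 and λ_min = -4.2100.


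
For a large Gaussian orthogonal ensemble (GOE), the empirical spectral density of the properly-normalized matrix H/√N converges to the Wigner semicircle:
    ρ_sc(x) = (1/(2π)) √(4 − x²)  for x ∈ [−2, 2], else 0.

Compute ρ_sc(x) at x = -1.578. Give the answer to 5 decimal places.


ρ_sc(x) = (1/(2π)) √(4 − x²). With x = -1.578:
  4 − x² = 4 − (-1.578)² = 4 − 2.490084 = 1.509916.
  √(4 − x²) = 1.228786.
  1/(2π) = 0.159155.
  ρ_sc(-1.578) = 0.159155 · 1.228786 = 0.195567.

Rounded to 5 decimal places: ρ_sc(-1.578) ≈ 0.19557.


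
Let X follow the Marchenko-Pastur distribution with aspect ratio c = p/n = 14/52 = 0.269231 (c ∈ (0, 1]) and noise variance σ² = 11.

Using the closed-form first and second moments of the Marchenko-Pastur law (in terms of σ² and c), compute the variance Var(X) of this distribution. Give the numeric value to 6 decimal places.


Recall the MP moments m_1 = E[X] = σ² and m_2 = E[X²] = σ⁴ (1 + c).
m_1 = E[X] = σ² = 11, so m_1² = 121.
m_2 = E[X²] = σ⁴ (1 + c) = 121 · (1 + 0.269231) = 121 · 1.269231 = 153.576923.
(Note m_2 − m_1² simplifies to c · σ⁴ = 0.269231 · 121.)

Var(X) = m_2 − m_1² = 153.576923 − 121 = 32.576923.


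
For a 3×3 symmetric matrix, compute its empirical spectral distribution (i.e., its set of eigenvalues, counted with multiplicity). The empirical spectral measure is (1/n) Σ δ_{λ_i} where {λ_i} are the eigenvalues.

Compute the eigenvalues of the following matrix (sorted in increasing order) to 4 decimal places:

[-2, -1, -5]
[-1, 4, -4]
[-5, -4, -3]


Since M is real symmetric, all three eigenvalues are real; they are the roots of det(λI − M) = λ³ − (tr M) λ² + s λ − det M, where s is the sum of the principal 2×2 minors.
tr M = -2 + 4 + (-3) = -1.
s = ((-2)·4 − (-1)²) + ((-2)·(-3) − (-5)²) + (4·(-3) − (-4)²) = -9 + (-19) + (-28) = -56.
det M (expand along row 1) = (-2)·(-28) − (-1)·(-17) + (-5)·24 = -81.
Characteristic polynomial: λ³ + λ² − 56λ + 81 = 0.
Substitute λ = y + (tr M)/3 = y − 0.333333 to remove the quadratic term: y³ + p·y + q = 0 with p = s − (tr M)²/3 = -56.333333 and q = −2(tr M)³/27 + (tr M)·s/3 − det M = 99.740741.
Three real roots ⇒ use the trigonometric (Viète) form: r = 2√(−p/3) = 8.666667, φ = arccos(3q/(p·r)) = arccos(-0.612881) = 2.230498 rad.
y_k = r·cos(φ/3 − 2πk/3) for k = 0, 1, 2 gives y = 6.379572, 1.890483, -8.270055.
λ_k = y_k − 0.333333 gives λ = 6.0462, 1.5571, -8.6034 (check: the sum is -1.0000 = tr M).

Eigenvalues sorted in increasing order: [-8.6034, 1.5571, 6.0462].


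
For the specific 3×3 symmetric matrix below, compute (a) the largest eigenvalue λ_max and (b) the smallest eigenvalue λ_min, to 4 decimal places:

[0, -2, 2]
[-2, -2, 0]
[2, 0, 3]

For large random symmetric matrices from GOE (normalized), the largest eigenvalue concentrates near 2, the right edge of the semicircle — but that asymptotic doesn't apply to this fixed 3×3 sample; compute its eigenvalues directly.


Since M is real symmetric, all three eigenvalues are real; they are the roots of det(λI − M) = λ³ − (tr M) λ² + s λ − det M, where s is the sum of the principal 2×2 minors.
tr M = 0 + (-2) + 3 = 1.
s = (0·(-2) − (-2)²) + (0·3 − 2²) + ((-2)·3 − 0²) = -4 + (-4) + (-6) = -14.
det M (expand along row 1) = 0·(-6) − (-2)·(-6) + 2·4 = -4.
Characteristic polynomial: λ³ − λ² − 14λ + 4 = 0.
Substitute λ = y + (tr M)/3 = y + 0.333333 to remove the quadratic term: y³ + p·y + q = 0 with p = s − (tr M)²/3 = -14.333333 and q = −2(tr M)³/27 + (tr M)·s/3 − det M = -0.740741.
Three real roots ⇒ use the trigonometric (Viète) form: r = 2√(−p/3) = 4.371626, φ = arccos(3q/(p·r)) = arccos(0.035465) = 1.535324 rad.
y_k = r·cos(φ/3 − 2πk/3) for k = 0, 1, 2 gives y = 3.811519, -0.051689, -3.759830.
λ_k = y_k + 0.333333 gives λ = 4.1449, 0.2816, -3.4265 (check: the sum is 1.0000 = tr M).

Hence λ_max = 4.1449 and λ_min = -3.4265.


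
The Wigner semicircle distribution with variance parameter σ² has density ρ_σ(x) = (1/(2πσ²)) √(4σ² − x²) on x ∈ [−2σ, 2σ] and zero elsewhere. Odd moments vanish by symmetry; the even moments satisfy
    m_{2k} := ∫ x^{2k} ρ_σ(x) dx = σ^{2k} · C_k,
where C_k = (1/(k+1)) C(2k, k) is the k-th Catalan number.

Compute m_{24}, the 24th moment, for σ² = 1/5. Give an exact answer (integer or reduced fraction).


By the scaled semicircle moment identity, m_{2k} = σ^{2k} · C_k with k = 12.
C_12 = (1/(k+1)) · C(2k, k) = (1/13) · C(24, 12) = (1/13) · 2704156 = 208012.
σ^{2k} = (σ²)^k = (1/5)^12 = 1/244140625.

Therefore m_{24} = σ^{24} · C_12 = (1/244140625) · 208012 = 208012/244140625.


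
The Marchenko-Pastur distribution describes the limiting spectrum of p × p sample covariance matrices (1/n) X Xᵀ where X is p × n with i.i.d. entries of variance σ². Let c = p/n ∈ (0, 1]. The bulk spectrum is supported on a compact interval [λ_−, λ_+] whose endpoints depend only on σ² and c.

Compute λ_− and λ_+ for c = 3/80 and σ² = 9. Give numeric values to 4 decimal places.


c = 3/80 = 0.037500; √c = 0.193649.
λ_− = σ² (1 − √c)² = 9 · (1 − 0.193649)² = 9 · (0.806351)² = 5.851815.
λ_+ = σ² (1 + √c)² = 9 · (1 + 0.193649)² = 9 · (1.193649)² = 12.823185.

Rounded to 4 decimal places: λ_− ≈ 5.8518, λ_+ ≈ 12.8232.


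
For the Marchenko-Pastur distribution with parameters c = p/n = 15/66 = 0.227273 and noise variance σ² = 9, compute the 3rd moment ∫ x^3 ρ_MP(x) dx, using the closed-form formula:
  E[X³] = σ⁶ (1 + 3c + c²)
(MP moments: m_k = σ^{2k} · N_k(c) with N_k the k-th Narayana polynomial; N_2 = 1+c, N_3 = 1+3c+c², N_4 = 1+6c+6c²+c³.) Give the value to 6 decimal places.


E[X³] = σ⁶ (1 + 3c + c²) (third MP moment). With σ² = 9 (so σ⁶ = 729) and c = 15/66 = 0.227273: E[X³] = 729 · (1 + 3·0.227273 + (0.227273)²) = 729 · 1.733471.

So E[X^3] = 1263.700413.


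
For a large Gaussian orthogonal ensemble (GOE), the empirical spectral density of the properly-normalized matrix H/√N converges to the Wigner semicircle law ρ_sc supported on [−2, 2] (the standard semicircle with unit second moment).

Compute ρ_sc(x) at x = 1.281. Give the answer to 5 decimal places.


ρ_sc(x) = (1/(2π)) √(4 − x²). With x = 1.281:
  4 − x² = 4 − (1.281)² = 4 − 1.640961 = 2.359039.
  √(4 − x²) = 1.535916.
  1/(2π) = 0.159155.
  ρ_sc(1.281) = 0.159155 · 1.535916 = 0.244449.

Rounded to 5 decimal places: ρ_sc(1.281) ≈ 0.24445.


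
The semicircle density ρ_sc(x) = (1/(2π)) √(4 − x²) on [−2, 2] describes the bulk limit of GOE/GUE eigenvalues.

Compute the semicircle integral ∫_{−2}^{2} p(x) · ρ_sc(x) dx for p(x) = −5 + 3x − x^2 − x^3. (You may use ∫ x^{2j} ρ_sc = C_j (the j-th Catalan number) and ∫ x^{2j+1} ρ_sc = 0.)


Write p(x) = Σ a_i x^i, split into monomials and integrate each against ρ_sc separately.
Using ∫ x^{2j} ρ_sc = C_j = (1/(j+1)) C(2j, j) (Catalan numbers) and ∫ x^{2j+1} ρ_sc = 0 (odd monomials vanish by symmetry):
  i = 0 (even): a_0 · C_{0} = -5 · 1 = -5
  i = 1 (odd): ∫ x^1 ρ_sc = 0 (vanishes)
  i = 2 (even): a_2 · C_{1} = -1 · 1 = -1
  i = 3 (odd): ∫ x^3 ρ_sc = 0 (vanishes)

Summing the contributions: ∫_{−2}^{2} p(x) ρ_sc(x) dx = (-5) + (-1) = -6.
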